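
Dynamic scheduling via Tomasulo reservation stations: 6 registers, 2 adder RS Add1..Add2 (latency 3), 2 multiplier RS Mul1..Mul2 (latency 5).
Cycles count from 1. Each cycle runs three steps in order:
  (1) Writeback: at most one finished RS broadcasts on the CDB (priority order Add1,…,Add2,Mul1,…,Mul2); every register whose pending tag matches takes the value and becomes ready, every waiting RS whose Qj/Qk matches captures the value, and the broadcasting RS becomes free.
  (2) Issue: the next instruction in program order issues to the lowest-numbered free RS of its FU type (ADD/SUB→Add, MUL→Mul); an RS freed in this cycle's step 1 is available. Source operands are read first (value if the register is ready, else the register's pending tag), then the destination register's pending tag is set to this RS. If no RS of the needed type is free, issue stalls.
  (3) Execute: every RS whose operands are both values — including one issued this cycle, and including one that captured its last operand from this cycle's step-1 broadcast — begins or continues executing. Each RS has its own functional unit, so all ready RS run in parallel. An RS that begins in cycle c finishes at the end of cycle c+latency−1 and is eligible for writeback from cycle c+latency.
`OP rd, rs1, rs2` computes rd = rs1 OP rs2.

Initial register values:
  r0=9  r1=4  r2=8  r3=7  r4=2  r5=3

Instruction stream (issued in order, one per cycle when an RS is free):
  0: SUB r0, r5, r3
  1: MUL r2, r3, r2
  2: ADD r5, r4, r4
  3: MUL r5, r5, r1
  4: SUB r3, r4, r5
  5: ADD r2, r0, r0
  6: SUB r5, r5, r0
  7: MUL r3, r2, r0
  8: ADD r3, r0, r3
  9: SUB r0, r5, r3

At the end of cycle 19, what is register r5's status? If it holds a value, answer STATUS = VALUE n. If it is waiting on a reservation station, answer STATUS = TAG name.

c1: issue SUB r0<-Add1 | r0:Add1,r1:4,r2:8,r3:7,r4:2,r5:3
c2: issue MUL r2<-Mul1 | r0:Add1,r1:4,r2:Mul1,r3:7,r4:2,r5:3
c3: issue ADD r5<-Add2 | r0:Add1,r1:4,r2:Mul1,r3:7,r4:2,r5:Add2
c4: CDB Add1=-4; issue MUL r5<-Mul2 | r0:-4,r1:4,r2:Mul1,r3:7,r4:2,r5:Mul2
c5: issue SUB r3<-Add1 | r0:-4,r1:4,r2:Mul1,r3:Add1,r4:2,r5:Mul2
c6: CDB Add2=4; issue ADD r2<-Add2 | r0:-4,r1:4,r2:Add2,r3:Add1,r4:2,r5:Mul2
c7: CDB Mul1=56; stall | r0:-4,r1:4,r2:Add2,r3:Add1,r4:2,r5:Mul2
c8: stall | r0:-4,r1:4,r2:Add2,r3:Add1,r4:2,r5:Mul2
c9: CDB Add2=-8; issue SUB r5<-Add2 | r0:-4,r1:4,r2:-8,r3:Add1,r4:2,r5:Add2
c10: issue MUL r3<-Mul1 | r0:-4,r1:4,r2:-8,r3:Mul1,r4:2,r5:Add2
c11: CDB Mul2=16; stall | r0:-4,r1:4,r2:-8,r3:Mul1,r4:2,r5:Add2
c12: stall | r0:-4,r1:4,r2:-8,r3:Mul1,r4:2,r5:Add2
c13: stall | r0:-4,r1:4,r2:-8,r3:Mul1,r4:2,r5:Add2
c14: CDB Add1=-14; issue ADD r3<-Add1 | r0:-4,r1:4,r2:-8,r3:Add1,r4:2,r5:Add2
c15: CDB Add2=20; issue SUB r0<-Add2 | r0:Add2,r1:4,r2:-8,r3:Add1,r4:2,r5:20
c16: CDB Mul1=32 | r0:Add2,r1:4,r2:-8,r3:Add1,r4:2,r5:20
c17: - | r0:Add2,r1:4,r2:-8,r3:Add1,r4:2,r5:20
c18: - | r0:Add2,r1:4,r2:-8,r3:Add1,r4:2,r5:20
c19: CDB Add1=28 | r0:Add2,r1:4,r2:-8,r3:28,r4:2,r5:20

STATUS = VALUE 20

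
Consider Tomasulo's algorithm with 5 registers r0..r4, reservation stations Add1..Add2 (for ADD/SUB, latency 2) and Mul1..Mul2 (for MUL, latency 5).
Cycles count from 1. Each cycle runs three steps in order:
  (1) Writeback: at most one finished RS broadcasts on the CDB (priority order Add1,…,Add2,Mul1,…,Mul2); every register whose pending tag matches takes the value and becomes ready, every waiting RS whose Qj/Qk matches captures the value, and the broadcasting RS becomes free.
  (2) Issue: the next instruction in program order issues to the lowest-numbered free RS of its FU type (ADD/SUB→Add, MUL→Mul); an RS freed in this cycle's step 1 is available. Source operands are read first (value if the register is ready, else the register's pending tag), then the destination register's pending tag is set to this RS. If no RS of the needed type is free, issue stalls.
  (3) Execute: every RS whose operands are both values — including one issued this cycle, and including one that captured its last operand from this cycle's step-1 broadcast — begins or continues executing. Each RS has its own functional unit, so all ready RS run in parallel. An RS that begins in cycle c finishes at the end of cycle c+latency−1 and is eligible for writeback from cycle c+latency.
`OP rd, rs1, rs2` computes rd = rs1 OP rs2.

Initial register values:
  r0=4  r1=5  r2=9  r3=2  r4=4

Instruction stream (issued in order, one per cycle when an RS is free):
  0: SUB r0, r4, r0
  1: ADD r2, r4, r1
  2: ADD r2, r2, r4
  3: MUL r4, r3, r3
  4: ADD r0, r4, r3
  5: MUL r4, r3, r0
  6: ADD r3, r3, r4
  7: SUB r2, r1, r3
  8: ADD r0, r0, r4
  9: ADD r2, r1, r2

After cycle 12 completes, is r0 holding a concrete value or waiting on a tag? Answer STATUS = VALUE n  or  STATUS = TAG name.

STATUS = VALUE 6

c1: issue SUB r0<-Add1 | r0:Add1,r1:5,r2:9,r3:2,r4:4
c2: issue ADD r2<-Add2 | r0:Add1,r1:5,r2:Add2,r3:2,r4:4
c3: CDB Add1=0; issue ADD r2<-Add1 | r0:0,r1:5,r2:Add1,r3:2,r4:4
c4: CDB Add2=9; issue MUL r4<-Mul1 | r0:0,r1:5,r2:Add1,r3:2,r4:Mul1
c5: issue ADD r0<-Add2 | r0:Add2,r1:5,r2:Add1,r3:2,r4:Mul1
c6: CDB Add1=13; issue MUL r4<-Mul2 | r0:Add2,r1:5,r2:13,r3:2,r4:Mul2
c7: issue ADD r3<-Add1 | r0:Add2,r1:5,r2:13,r3:Add1,r4:Mul2
c8: stall | r0:Add2,r1:5,r2:13,r3:Add1,r4:Mul2
c9: CDB Mul1=4; stall | r0:Add2,r1:5,r2:13,r3:Add1,r4:Mul2
c10: stall | r0:Add2,r1:5,r2:13,r3:Add1,r4:Mul2
c11: CDB Add2=6; issue SUB r2<-Add2 | r0:6,r1:5,r2:Add2,r3:Add1,r4:Mul2
c12: stall | r0:6,r1:5,r2:Add2,r3:Add1,r4:Mul2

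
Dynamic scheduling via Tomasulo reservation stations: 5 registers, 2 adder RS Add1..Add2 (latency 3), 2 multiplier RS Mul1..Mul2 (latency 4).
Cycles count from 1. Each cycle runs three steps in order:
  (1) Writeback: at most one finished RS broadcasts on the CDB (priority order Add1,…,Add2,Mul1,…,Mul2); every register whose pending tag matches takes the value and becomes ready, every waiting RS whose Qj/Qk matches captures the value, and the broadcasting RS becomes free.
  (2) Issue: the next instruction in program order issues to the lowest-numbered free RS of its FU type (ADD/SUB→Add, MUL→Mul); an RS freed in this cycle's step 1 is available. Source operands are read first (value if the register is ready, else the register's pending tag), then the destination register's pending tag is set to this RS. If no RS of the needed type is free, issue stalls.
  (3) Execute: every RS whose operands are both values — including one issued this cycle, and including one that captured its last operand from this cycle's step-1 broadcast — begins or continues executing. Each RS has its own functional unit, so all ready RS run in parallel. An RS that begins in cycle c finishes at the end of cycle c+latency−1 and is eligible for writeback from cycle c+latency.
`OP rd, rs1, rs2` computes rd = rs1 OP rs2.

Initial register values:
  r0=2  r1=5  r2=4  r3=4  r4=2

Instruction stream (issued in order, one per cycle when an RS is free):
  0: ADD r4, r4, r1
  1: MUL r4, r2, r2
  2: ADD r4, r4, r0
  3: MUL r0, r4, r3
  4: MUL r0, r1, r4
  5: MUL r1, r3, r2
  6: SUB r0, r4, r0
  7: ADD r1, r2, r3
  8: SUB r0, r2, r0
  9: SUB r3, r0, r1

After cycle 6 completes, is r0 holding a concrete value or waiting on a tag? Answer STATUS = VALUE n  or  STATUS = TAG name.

  c1: issue ADD r4<-Add1  regs: r0:2,r1:5,r2:4,r3:4,r4:Add1
  c2: issue MUL r4<-Mul1  regs: r0:2,r1:5,r2:4,r3:4,r4:Mul1
  c3: issue ADD r4<-Add2  regs: r0:2,r1:5,r2:4,r3:4,r4:Add2
  c4: CDB Add1=7; issue MUL r0<-Mul2  regs: r0:Mul2,r1:5,r2:4,r3:4,r4:Add2
  c5: stall  regs: r0:Mul2,r1:5,r2:4,r3:4,r4:Add2
  c6: CDB Mul1=16; issue MUL r0<-Mul1  regs: r0:Mul1,r1:5,r2:4,r3:4,r4:Add2

STATUS = TAG Mul1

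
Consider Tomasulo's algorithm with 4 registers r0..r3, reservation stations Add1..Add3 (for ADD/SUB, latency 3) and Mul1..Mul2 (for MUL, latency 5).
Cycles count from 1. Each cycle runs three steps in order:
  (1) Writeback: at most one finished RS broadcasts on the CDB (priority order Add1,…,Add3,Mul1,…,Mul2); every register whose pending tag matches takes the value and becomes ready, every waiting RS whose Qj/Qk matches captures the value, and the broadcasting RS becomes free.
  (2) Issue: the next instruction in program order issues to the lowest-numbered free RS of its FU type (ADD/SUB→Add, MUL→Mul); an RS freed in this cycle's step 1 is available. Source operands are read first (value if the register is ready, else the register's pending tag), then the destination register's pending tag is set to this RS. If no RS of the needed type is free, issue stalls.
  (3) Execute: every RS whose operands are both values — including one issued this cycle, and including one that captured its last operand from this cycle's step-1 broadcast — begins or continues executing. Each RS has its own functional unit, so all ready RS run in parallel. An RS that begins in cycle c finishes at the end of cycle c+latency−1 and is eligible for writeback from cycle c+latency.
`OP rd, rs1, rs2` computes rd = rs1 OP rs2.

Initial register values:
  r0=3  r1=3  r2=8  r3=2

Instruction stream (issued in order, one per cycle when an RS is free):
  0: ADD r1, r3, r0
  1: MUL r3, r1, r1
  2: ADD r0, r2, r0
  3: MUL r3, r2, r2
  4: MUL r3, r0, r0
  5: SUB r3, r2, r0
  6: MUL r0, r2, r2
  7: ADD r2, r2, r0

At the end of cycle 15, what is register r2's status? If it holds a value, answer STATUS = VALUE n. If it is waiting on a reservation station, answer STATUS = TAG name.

STATUS = TAG Add2

cycle 1: issue ADD r1<-Add1 // r0:3,r1:Add1,r2:8,r3:2
cycle 2: issue MUL r3<-Mul1 // r0:3,r1:Add1,r2:8,r3:Mul1
cycle 3: issue ADD r0<-Add2 // r0:Add2,r1:Add1,r2:8,r3:Mul1
cycle 4: CDB Add1=5; issue MUL r3<-Mul2 // r0:Add2,r1:5,r2:8,r3:Mul2
cycle 5: stall // r0:Add2,r1:5,r2:8,r3:Mul2
cycle 6: CDB Add2=11; stall // r0:11,r1:5,r2:8,r3:Mul2
cycle 7: stall // r0:11,r1:5,r2:8,r3:Mul2
cycle 8: stall // r0:11,r1:5,r2:8,r3:Mul2
cycle 9: CDB Mul1=25; issue MUL r3<-Mul1 // r0:11,r1:5,r2:8,r3:Mul1
cycle 10: CDB Mul2=64; issue SUB r3<-Add1 // r0:11,r1:5,r2:8,r3:Add1
cycle 11: issue MUL r0<-Mul2 // r0:Mul2,r1:5,r2:8,r3:Add1
cycle 12: issue ADD r2<-Add2 // r0:Mul2,r1:5,r2:Add2,r3:Add1
cycle 13: CDB Add1=-3 // r0:Mul2,r1:5,r2:Add2,r3:-3
cycle 14: CDB Mul1=121 // r0:Mul2,r1:5,r2:Add2,r3:-3
cycle 15: - // r0:Mul2,r1:5,r2:Add2,r3:-3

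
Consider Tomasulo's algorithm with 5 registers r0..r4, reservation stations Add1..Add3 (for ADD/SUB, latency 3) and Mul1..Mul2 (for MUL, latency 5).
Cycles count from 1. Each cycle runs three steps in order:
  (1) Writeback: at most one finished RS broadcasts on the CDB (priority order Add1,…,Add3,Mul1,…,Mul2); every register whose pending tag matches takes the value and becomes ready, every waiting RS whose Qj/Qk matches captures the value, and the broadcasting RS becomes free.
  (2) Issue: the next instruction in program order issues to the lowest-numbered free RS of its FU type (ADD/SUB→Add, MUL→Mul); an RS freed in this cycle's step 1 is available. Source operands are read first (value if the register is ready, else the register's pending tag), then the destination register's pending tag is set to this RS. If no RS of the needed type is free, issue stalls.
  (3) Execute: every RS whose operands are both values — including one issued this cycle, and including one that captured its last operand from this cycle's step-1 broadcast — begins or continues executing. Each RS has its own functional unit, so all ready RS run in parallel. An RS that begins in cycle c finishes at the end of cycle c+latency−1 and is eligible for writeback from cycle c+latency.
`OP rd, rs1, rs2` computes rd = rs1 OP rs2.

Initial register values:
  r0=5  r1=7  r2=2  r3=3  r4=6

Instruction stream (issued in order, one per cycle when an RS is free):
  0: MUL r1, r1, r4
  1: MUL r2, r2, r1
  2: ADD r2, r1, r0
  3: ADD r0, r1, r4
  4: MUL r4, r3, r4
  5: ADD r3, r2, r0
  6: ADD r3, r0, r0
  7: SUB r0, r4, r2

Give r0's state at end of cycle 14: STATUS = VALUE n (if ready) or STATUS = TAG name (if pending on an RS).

STATUS = VALUE -29

cycle 1: issue MUL r1<-Mul1 // r0:5,r1:Mul1,r2:2,r3:3,r4:6
cycle 2: issue MUL r2<-Mul2 // r0:5,r1:Mul1,r2:Mul2,r3:3,r4:6
cycle 3: issue ADD r2<-Add1 // r0:5,r1:Mul1,r2:Add1,r3:3,r4:6
cycle 4: issue ADD r0<-Add2 // r0:Add2,r1:Mul1,r2:Add1,r3:3,r4:6
cycle 5: stall // r0:Add2,r1:Mul1,r2:Add1,r3:3,r4:6
cycle 6: CDB Mul1=42; issue MUL r4<-Mul1 // r0:Add2,r1:42,r2:Add1,r3:3,r4:Mul1
cycle 7: issue ADD r3<-Add3 // r0:Add2,r1:42,r2:Add1,r3:Add3,r4:Mul1
cycle 8: stall // r0:Add2,r1:42,r2:Add1,r3:Add3,r4:Mul1
cycle 9: CDB Add1=47; issue ADD r3<-Add1 // r0:Add2,r1:42,r2:47,r3:Add1,r4:Mul1
cycle 10: CDB Add2=48; issue SUB r0<-Add2 // r0:Add2,r1:42,r2:47,r3:Add1,r4:Mul1
cycle 11: CDB Mul1=18 // r0:Add2,r1:42,r2:47,r3:Add1,r4:18
cycle 12: CDB Mul2=84 // r0:Add2,r1:42,r2:47,r3:Add1,r4:18
cycle 13: CDB Add1=96 // r0:Add2,r1:42,r2:47,r3:96,r4:18
cycle 14: CDB Add2=-29 // r0:-29,r1:42,r2:47,r3:96,r4:18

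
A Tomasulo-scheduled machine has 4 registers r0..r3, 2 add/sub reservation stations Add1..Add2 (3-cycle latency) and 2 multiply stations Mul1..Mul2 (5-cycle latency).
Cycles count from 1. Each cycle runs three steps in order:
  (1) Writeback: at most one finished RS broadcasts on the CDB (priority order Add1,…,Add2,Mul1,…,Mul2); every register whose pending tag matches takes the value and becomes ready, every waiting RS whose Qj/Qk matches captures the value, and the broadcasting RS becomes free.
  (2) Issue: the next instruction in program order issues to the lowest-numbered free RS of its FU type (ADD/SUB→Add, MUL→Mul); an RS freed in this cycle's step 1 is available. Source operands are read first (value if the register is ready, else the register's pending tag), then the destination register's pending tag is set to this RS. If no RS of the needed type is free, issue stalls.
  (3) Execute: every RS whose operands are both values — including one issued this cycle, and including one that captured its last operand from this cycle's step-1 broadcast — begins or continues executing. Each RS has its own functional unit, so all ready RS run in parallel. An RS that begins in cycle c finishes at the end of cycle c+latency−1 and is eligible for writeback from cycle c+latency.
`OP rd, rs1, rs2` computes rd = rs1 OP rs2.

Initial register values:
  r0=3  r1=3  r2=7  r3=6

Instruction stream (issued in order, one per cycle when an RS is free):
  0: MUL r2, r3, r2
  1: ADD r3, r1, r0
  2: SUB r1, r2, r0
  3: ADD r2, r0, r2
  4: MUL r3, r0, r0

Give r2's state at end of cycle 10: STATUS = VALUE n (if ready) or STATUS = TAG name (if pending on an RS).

STATUS = VALUE 45

  c1: issue MUL r2<-Mul1  regs: r0:3,r1:3,r2:Mul1,r3:6
  c2: issue ADD r3<-Add1  regs: r0:3,r1:3,r2:Mul1,r3:Add1
  c3: issue SUB r1<-Add2  regs: r0:3,r1:Add2,r2:Mul1,r3:Add1
  c4: stall  regs: r0:3,r1:Add2,r2:Mul1,r3:Add1
  c5: CDB Add1=6; issue ADD r2<-Add1  regs: r0:3,r1:Add2,r2:Add1,r3:6
  c6: CDB Mul1=42; issue MUL r3<-Mul1  regs: r0:3,r1:Add2,r2:Add1,r3:Mul1
  c7: -  regs: r0:3,r1:Add2,r2:Add1,r3:Mul1
  c8: -  regs: r0:3,r1:Add2,r2:Add1,r3:Mul1
  c9: CDB Add1=45  regs: r0:3,r1:Add2,r2:45,r3:Mul1
  c10: CDB Add2=39  regs: r0:3,r1:39,r2:45,r3:Mul1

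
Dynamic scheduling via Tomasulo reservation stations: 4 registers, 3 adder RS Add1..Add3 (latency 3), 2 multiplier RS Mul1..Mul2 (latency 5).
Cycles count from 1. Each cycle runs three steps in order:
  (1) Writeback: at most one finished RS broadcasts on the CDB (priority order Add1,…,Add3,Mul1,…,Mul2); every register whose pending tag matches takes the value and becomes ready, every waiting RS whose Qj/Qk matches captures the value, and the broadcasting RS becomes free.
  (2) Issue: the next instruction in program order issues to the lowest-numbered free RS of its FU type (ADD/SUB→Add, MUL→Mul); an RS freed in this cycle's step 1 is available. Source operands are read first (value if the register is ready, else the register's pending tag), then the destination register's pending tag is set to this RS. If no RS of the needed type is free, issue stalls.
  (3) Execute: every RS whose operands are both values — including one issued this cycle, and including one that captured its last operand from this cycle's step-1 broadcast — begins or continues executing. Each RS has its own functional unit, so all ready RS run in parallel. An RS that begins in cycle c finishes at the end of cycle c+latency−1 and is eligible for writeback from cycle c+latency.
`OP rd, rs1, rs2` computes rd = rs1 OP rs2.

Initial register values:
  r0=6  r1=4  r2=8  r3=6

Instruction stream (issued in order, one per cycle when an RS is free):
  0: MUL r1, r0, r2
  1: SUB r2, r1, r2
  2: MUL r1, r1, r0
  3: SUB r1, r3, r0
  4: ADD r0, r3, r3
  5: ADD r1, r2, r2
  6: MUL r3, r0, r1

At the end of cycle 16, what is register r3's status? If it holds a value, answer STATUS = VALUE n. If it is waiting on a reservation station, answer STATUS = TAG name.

STATUS = TAG Mul1

  c1: issue MUL r1<-Mul1  regs: r0:6,r1:Mul1,r2:8,r3:6
  c2: issue SUB r2<-Add1  regs: r0:6,r1:Mul1,r2:Add1,r3:6
  c3: issue MUL r1<-Mul2  regs: r0:6,r1:Mul2,r2:Add1,r3:6
  c4: issue SUB r1<-Add2  regs: r0:6,r1:Add2,r2:Add1,r3:6
  c5: issue ADD r0<-Add3  regs: r0:Add3,r1:Add2,r2:Add1,r3:6
  c6: CDB Mul1=48; stall  regs: r0:Add3,r1:Add2,r2:Add1,r3:6
  c7: CDB Add2=0; issue ADD r1<-Add2  regs: r0:Add3,r1:Add2,r2:Add1,r3:6
  c8: CDB Add3=12; issue MUL r3<-Mul1  regs: r0:12,r1:Add2,r2:Add1,r3:Mul1
  c9: CDB Add1=40  regs: r0:12,r1:Add2,r2:40,r3:Mul1
  c10: -  regs: r0:12,r1:Add2,r2:40,r3:Mul1
  c11: CDB Mul2=288  regs: r0:12,r1:Add2,r2:40,r3:Mul1
  c12: CDB Add2=80  regs: r0:12,r1:80,r2:40,r3:Mul1
  c13: -  regs: r0:12,r1:80,r2:40,r3:Mul1
  c14: -  regs: r0:12,r1:80,r2:40,r3:Mul1
  c15: -  regs: r0:12,r1:80,r2:40,r3:Mul1
  c16: -  regs: r0:12,r1:80,r2:40,r3:Mul1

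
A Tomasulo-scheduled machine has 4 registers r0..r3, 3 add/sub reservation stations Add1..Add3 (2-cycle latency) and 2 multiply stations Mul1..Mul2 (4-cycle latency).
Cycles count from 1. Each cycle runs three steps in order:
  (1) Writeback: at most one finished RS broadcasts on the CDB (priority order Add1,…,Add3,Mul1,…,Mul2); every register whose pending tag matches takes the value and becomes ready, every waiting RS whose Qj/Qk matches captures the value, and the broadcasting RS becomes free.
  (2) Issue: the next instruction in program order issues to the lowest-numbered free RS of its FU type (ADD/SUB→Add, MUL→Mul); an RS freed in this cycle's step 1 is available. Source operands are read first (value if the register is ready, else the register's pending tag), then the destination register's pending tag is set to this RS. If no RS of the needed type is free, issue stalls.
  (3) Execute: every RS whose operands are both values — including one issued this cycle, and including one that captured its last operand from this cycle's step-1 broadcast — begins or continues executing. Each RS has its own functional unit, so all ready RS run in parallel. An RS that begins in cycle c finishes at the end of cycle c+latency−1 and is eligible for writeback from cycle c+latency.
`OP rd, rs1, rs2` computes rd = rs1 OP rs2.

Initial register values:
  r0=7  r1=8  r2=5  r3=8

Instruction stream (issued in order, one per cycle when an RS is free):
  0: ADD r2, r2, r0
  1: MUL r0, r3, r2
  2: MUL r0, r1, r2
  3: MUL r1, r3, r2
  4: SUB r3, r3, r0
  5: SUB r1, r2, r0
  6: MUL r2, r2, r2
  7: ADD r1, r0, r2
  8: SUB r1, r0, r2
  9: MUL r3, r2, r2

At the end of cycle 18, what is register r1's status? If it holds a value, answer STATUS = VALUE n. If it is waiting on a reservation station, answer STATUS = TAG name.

STATUS = VALUE -48

cycle 1: issue ADD r2<-Add1 // r0:7,r1:8,r2:Add1,r3:8
cycle 2: issue MUL r0<-Mul1 // r0:Mul1,r1:8,r2:Add1,r3:8
cycle 3: CDB Add1=12; issue MUL r0<-Mul2 // r0:Mul2,r1:8,r2:12,r3:8
cycle 4: stall // r0:Mul2,r1:8,r2:12,r3:8
cycle 5: stall // r0:Mul2,r1:8,r2:12,r3:8
cycle 6: stall // r0:Mul2,r1:8,r2:12,r3:8
cycle 7: CDB Mul1=96; issue MUL r1<-Mul1 // r0:Mul2,r1:Mul1,r2:12,r3:8
cycle 8: CDB Mul2=96; issue SUB r3<-Add1 // r0:96,r1:Mul1,r2:12,r3:Add1
cycle 9: issue SUB r1<-Add2 // r0:96,r1:Add2,r2:12,r3:Add1
cycle 10: CDB Add1=-88; issue MUL r2<-Mul2 // r0:96,r1:Add2,r2:Mul2,r3:-88
cycle 11: CDB Add2=-84; issue ADD r1<-Add1 // r0:96,r1:Add1,r2:Mul2,r3:-88
cycle 12: CDB Mul1=96; issue SUB r1<-Add2 // r0:96,r1:Add2,r2:Mul2,r3:-88
cycle 13: issue MUL r3<-Mul1 // r0:96,r1:Add2,r2:Mul2,r3:Mul1
cycle 14: CDB Mul2=144 // r0:96,r1:Add2,r2:144,r3:Mul1
cycle 15: - // r0:96,r1:Add2,r2:144,r3:Mul1
cycle 16: CDB Add1=240 // r0:96,r1:Add2,r2:144,r3:Mul1
cycle 17: CDB Add2=-48 // r0:96,r1:-48,r2:144,r3:Mul1
cycle 18: CDB Mul1=20736 // r0:96,r1:-48,r2:144,r3:20736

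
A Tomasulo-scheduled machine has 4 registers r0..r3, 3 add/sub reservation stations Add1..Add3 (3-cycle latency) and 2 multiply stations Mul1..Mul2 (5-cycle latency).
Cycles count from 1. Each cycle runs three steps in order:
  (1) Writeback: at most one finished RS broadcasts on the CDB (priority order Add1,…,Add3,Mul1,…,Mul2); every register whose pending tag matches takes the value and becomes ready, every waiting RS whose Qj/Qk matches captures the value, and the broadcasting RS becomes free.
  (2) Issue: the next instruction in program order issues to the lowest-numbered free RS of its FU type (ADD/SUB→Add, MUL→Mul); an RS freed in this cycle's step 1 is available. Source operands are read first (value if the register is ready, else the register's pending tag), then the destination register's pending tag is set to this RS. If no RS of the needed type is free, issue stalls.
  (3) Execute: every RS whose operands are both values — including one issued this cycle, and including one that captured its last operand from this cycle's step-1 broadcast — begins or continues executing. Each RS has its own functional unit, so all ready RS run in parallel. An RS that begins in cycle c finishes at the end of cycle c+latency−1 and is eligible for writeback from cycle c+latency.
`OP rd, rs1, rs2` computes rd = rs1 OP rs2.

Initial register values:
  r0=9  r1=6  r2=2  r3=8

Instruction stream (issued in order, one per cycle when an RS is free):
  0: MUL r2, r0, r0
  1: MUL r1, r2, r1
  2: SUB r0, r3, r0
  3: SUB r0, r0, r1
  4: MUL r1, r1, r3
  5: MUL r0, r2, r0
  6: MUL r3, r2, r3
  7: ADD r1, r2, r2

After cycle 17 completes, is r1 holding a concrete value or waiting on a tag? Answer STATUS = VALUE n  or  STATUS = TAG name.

STATUS = VALUE 3888

  c1: issue MUL r2<-Mul1  regs: r0:9,r1:6,r2:Mul1,r3:8
  c2: issue MUL r1<-Mul2  regs: r0:9,r1:Mul2,r2:Mul1,r3:8
  c3: issue SUB r0<-Add1  regs: r0:Add1,r1:Mul2,r2:Mul1,r3:8
  c4: issue SUB r0<-Add2  regs: r0:Add2,r1:Mul2,r2:Mul1,r3:8
  c5: stall  regs: r0:Add2,r1:Mul2,r2:Mul1,r3:8
  c6: CDB Add1=-1; stall  regs: r0:Add2,r1:Mul2,r2:Mul1,r3:8
  c7: CDB Mul1=81; issue MUL r1<-Mul1  regs: r0:Add2,r1:Mul1,r2:81,r3:8
  c8: stall  regs: r0:Add2,r1:Mul1,r2:81,r3:8
  c9: stall  regs: r0:Add2,r1:Mul1,r2:81,r3:8
  c10: stall  regs: r0:Add2,r1:Mul1,r2:81,r3:8
  c11: stall  regs: r0:Add2,r1:Mul1,r2:81,r3:8
  c12: CDB Mul2=486; issue MUL r0<-Mul2  regs: r0:Mul2,r1:Mul1,r2:81,r3:8
  c13: stall  regs: r0:Mul2,r1:Mul1,r2:81,r3:8
  c14: stall  regs: r0:Mul2,r1:Mul1,r2:81,r3:8
  c15: CDB Add2=-487; stall  regs: r0:Mul2,r1:Mul1,r2:81,r3:8
  c16: stall  regs: r0:Mul2,r1:Mul1,r2:81,r3:8
  c17: CDB Mul1=3888; issue MUL r3<-Mul1  regs: r0:Mul2,r1:3888,r2:81,r3:Mul1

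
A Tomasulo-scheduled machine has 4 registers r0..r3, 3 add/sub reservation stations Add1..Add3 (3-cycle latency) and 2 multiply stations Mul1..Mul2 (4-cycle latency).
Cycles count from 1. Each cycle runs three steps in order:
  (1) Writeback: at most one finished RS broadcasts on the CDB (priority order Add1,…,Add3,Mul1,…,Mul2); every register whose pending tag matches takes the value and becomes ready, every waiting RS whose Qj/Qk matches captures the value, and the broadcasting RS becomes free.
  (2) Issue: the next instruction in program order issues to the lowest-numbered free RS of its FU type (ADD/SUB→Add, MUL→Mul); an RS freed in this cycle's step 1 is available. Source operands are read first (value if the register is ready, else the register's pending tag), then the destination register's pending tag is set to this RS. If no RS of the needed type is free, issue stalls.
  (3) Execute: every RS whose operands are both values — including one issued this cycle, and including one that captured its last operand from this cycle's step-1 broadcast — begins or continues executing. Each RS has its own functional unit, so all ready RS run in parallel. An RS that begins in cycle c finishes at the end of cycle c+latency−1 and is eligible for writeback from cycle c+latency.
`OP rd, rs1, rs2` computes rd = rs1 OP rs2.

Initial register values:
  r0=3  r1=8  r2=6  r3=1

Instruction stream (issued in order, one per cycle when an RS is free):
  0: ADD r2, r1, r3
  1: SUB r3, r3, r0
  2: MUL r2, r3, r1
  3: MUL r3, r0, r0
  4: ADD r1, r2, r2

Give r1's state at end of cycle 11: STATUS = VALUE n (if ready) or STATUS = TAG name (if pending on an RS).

STATUS = TAG Add1

  c1: issue ADD r2<-Add1  regs: r0:3,r1:8,r2:Add1,r3:1
  c2: issue SUB r3<-Add2  regs: r0:3,r1:8,r2:Add1,r3:Add2
  c3: issue MUL r2<-Mul1  regs: r0:3,r1:8,r2:Mul1,r3:Add2
  c4: CDB Add1=9; issue MUL r3<-Mul2  regs: r0:3,r1:8,r2:Mul1,r3:Mul2
  c5: CDB Add2=-2; issue ADD r1<-Add1  regs: r0:3,r1:Add1,r2:Mul1,r3:Mul2
  c6: -  regs: r0:3,r1:Add1,r2:Mul1,r3:Mul2
  c7: -  regs: r0:3,r1:Add1,r2:Mul1,r3:Mul2
  c8: CDB Mul2=9  regs: r0:3,r1:Add1,r2:Mul1,r3:9
  c9: CDB Mul1=-16  regs: r0:3,r1:Add1,r2:-16,r3:9
  c10: -  regs: r0:3,r1:Add1,r2:-16,r3:9
  c11: -  regs: r0:3,r1:Add1,r2:-16,r3:9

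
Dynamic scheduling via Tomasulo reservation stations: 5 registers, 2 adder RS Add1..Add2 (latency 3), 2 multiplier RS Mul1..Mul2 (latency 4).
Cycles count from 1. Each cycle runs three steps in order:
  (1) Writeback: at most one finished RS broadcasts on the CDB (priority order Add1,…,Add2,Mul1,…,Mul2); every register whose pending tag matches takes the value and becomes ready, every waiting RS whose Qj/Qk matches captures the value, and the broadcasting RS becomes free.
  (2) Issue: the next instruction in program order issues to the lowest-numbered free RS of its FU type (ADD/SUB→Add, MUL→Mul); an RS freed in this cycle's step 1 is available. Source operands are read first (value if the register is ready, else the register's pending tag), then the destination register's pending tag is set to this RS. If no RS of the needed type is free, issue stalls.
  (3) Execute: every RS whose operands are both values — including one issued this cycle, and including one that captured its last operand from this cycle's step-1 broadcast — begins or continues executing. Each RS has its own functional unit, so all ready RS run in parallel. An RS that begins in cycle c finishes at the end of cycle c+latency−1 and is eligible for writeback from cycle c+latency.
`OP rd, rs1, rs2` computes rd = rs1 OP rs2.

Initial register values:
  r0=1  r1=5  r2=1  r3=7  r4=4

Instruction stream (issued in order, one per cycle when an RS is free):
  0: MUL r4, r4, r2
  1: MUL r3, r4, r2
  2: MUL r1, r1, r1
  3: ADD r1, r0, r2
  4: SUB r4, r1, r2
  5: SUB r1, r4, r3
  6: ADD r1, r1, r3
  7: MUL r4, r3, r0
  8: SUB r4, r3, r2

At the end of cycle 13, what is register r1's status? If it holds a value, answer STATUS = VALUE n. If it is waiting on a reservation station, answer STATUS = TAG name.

  c1: issue MUL r4<-Mul1  regs: r0:1,r1:5,r2:1,r3:7,r4:Mul1
  c2: issue MUL r3<-Mul2  regs: r0:1,r1:5,r2:1,r3:Mul2,r4:Mul1
  c3: stall  regs: r0:1,r1:5,r2:1,r3:Mul2,r4:Mul1
  c4: stall  regs: r0:1,r1:5,r2:1,r3:Mul2,r4:Mul1
  c5: CDB Mul1=4; issue MUL r1<-Mul1  regs: r0:1,r1:Mul1,r2:1,r3:Mul2,r4:4
  c6: issue ADD r1<-Add1  regs: r0:1,r1:Add1,r2:1,r3:Mul2,r4:4
  c7: issue SUB r4<-Add2  regs: r0:1,r1:Add1,r2:1,r3:Mul2,r4:Add2
  c8: stall  regs: r0:1,r1:Add1,r2:1,r3:Mul2,r4:Add2
  c9: CDB Add1=2; issue SUB r1<-Add1  regs: r0:1,r1:Add1,r2:1,r3:Mul2,r4:Add2
  c10: CDB Mul1=25; stall  regs: r0:1,r1:Add1,r2:1,r3:Mul2,r4:Add2
  c11: CDB Mul2=4; stall  regs: r0:1,r1:Add1,r2:1,r3:4,r4:Add2
  c12: CDB Add2=1; issue ADD r1<-Add2  regs: r0:1,r1:Add2,r2:1,r3:4,r4:1
  c13: issue MUL r4<-Mul1  regs: r0:1,r1:Add2,r2:1,r3:4,r4:Mul1

STATUS = TAG Add2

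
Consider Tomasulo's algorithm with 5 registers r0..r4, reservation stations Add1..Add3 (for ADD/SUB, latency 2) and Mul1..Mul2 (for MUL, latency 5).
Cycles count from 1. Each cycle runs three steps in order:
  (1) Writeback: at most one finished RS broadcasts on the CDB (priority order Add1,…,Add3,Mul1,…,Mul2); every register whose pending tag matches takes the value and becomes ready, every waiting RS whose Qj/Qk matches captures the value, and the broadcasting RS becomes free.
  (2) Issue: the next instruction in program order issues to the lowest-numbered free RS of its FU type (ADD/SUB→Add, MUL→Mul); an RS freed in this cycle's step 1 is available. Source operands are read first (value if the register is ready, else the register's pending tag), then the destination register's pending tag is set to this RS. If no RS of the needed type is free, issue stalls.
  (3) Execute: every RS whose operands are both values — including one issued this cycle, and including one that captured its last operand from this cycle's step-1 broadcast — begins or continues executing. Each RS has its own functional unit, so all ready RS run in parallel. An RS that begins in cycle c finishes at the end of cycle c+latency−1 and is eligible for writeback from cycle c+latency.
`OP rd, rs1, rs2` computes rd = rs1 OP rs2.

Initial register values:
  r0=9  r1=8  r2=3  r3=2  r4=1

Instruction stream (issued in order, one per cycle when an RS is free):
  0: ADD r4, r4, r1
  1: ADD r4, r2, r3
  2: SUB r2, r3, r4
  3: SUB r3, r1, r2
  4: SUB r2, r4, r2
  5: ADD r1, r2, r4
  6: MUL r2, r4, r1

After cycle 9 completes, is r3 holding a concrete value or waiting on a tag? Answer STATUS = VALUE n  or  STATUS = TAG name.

c1: issue ADD r4<-Add1 | r0:9,r1:8,r2:3,r3:2,r4:Add1
c2: issue ADD r4<-Add2 | r0:9,r1:8,r2:3,r3:2,r4:Add2
c3: CDB Add1=9; issue SUB r2<-Add1 | r0:9,r1:8,r2:Add1,r3:2,r4:Add2
c4: CDB Add2=5; issue SUB r3<-Add2 | r0:9,r1:8,r2:Add1,r3:Add2,r4:5
c5: issue SUB r2<-Add3 | r0:9,r1:8,r2:Add3,r3:Add2,r4:5
c6: CDB Add1=-3; issue ADD r1<-Add1 | r0:9,r1:Add1,r2:Add3,r3:Add2,r4:5
c7: issue MUL r2<-Mul1 | r0:9,r1:Add1,r2:Mul1,r3:Add2,r4:5
c8: CDB Add2=11 | r0:9,r1:Add1,r2:Mul1,r3:11,r4:5
c9: CDB Add3=8 | r0:9,r1:Add1,r2:Mul1,r3:11,r4:5

STATUS = VALUE 11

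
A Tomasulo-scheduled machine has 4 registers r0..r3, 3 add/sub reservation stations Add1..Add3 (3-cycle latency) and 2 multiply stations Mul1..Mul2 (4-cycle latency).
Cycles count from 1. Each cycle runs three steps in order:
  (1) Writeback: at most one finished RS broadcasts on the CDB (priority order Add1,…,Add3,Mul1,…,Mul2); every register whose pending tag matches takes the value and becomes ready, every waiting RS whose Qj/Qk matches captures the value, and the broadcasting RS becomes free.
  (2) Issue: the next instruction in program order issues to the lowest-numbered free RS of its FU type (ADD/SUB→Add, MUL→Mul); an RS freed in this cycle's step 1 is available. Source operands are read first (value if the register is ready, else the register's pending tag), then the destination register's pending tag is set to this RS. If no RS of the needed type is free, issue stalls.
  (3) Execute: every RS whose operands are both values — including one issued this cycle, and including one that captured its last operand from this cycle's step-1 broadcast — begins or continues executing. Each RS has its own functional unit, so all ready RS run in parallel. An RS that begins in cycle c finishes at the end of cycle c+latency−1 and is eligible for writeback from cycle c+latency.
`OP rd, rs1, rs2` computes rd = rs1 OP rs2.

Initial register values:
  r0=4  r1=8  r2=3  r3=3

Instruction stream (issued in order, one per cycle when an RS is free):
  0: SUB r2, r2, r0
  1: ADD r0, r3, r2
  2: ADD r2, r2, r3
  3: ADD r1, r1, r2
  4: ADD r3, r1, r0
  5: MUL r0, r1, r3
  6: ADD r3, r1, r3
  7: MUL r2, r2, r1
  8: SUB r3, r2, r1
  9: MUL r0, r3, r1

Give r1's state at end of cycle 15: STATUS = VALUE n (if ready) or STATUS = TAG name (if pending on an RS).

c1: issue SUB r2<-Add1 | r0:4,r1:8,r2:Add1,r3:3
c2: issue ADD r0<-Add2 | r0:Add2,r1:8,r2:Add1,r3:3
c3: issue ADD r2<-Add3 | r0:Add2,r1:8,r2:Add3,r3:3
c4: CDB Add1=-1; issue ADD r1<-Add1 | r0:Add2,r1:Add1,r2:Add3,r3:3
c5: stall | r0:Add2,r1:Add1,r2:Add3,r3:3
c6: stall | r0:Add2,r1:Add1,r2:Add3,r3:3
c7: CDB Add2=2; issue ADD r3<-Add2 | r0:2,r1:Add1,r2:Add3,r3:Add2
c8: CDB Add3=2; issue MUL r0<-Mul1 | r0:Mul1,r1:Add1,r2:2,r3:Add2
c9: issue ADD r3<-Add3 | r0:Mul1,r1:Add1,r2:2,r3:Add3
c10: issue MUL r2<-Mul2 | r0:Mul1,r1:Add1,r2:Mul2,r3:Add3
c11: CDB Add1=10; issue SUB r3<-Add1 | r0:Mul1,r1:10,r2:Mul2,r3:Add1
c12: stall | r0:Mul1,r1:10,r2:Mul2,r3:Add1
c13: stall | r0:Mul1,r1:10,r2:Mul2,r3:Add1
c14: CDB Add2=12; stall | r0:Mul1,r1:10,r2:Mul2,r3:Add1
c15: CDB Mul2=20; issue MUL r0<-Mul2 | r0:Mul2,r1:10,r2:20,r3:Add1

STATUS = VALUE 10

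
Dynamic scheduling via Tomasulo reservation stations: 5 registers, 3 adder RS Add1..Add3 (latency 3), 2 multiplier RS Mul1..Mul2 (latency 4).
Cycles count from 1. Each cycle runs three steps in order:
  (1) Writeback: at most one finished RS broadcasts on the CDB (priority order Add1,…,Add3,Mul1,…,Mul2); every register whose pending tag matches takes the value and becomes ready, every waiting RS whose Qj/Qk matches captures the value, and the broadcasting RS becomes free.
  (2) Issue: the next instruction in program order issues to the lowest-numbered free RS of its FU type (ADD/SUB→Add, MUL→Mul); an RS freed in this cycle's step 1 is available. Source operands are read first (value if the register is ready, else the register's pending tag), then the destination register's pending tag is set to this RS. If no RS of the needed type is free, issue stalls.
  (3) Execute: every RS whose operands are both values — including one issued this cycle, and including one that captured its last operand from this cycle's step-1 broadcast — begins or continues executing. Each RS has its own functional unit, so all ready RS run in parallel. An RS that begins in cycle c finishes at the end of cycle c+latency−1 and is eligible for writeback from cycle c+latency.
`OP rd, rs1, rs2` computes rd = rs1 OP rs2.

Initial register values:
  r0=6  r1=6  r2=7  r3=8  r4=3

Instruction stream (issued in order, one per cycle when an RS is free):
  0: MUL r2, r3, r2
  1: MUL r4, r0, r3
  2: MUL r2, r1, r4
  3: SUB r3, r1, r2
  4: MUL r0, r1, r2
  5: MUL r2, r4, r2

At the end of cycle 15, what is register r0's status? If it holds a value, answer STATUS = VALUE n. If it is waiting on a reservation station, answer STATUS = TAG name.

c1: issue MUL r2<-Mul1 | r0:6,r1:6,r2:Mul1,r3:8,r4:3
c2: issue MUL r4<-Mul2 | r0:6,r1:6,r2:Mul1,r3:8,r4:Mul2
c3: stall | r0:6,r1:6,r2:Mul1,r3:8,r4:Mul2
c4: stall | r0:6,r1:6,r2:Mul1,r3:8,r4:Mul2
c5: CDB Mul1=56; issue MUL r2<-Mul1 | r0:6,r1:6,r2:Mul1,r3:8,r4:Mul2
c6: CDB Mul2=48; issue SUB r3<-Add1 | r0:6,r1:6,r2:Mul1,r3:Add1,r4:48
c7: issue MUL r0<-Mul2 | r0:Mul2,r1:6,r2:Mul1,r3:Add1,r4:48
c8: stall | r0:Mul2,r1:6,r2:Mul1,r3:Add1,r4:48
c9: stall | r0:Mul2,r1:6,r2:Mul1,r3:Add1,r4:48
c10: CDB Mul1=288; issue MUL r2<-Mul1 | r0:Mul2,r1:6,r2:Mul1,r3:Add1,r4:48
c11: - | r0:Mul2,r1:6,r2:Mul1,r3:Add1,r4:48
c12: - | r0:Mul2,r1:6,r2:Mul1,r3:Add1,r4:48
c13: CDB Add1=-282 | r0:Mul2,r1:6,r2:Mul1,r3:-282,r4:48
c14: CDB Mul1=13824 | r0:Mul2,r1:6,r2:13824,r3:-282,r4:48
c15: CDB Mul2=1728 | r0:1728,r1:6,r2:13824,r3:-282,r4:48

STATUS = VALUE 1728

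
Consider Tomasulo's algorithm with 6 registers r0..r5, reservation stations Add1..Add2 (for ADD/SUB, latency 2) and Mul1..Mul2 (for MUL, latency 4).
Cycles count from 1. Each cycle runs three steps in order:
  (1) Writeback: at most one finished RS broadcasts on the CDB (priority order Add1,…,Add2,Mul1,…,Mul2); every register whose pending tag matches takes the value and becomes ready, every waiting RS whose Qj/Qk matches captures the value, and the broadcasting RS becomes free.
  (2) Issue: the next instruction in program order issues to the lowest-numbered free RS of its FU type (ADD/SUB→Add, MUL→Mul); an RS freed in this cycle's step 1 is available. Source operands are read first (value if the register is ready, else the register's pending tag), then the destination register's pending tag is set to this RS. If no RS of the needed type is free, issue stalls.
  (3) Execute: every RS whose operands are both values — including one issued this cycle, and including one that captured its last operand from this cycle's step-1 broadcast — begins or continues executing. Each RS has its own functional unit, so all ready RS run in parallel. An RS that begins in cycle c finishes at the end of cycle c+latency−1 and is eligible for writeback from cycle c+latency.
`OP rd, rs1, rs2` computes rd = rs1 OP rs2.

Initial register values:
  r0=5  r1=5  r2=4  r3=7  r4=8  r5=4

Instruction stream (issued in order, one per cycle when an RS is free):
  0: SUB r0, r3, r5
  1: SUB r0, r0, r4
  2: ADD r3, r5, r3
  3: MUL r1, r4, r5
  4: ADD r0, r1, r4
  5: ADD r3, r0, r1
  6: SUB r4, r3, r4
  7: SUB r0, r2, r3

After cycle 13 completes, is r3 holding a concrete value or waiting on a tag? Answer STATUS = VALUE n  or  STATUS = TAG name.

cycle 1: issue SUB r0<-Add1 // r0:Add1,r1:5,r2:4,r3:7,r4:8,r5:4
cycle 2: issue SUB r0<-Add2 // r0:Add2,r1:5,r2:4,r3:7,r4:8,r5:4
cycle 3: CDB Add1=3; issue ADD r3<-Add1 // r0:Add2,r1:5,r2:4,r3:Add1,r4:8,r5:4
cycle 4: issue MUL r1<-Mul1 // r0:Add2,r1:Mul1,r2:4,r3:Add1,r4:8,r5:4
cycle 5: CDB Add1=11; issue ADD r0<-Add1 // r0:Add1,r1:Mul1,r2:4,r3:11,r4:8,r5:4
cycle 6: CDB Add2=-5; issue ADD r3<-Add2 // r0:Add1,r1:Mul1,r2:4,r3:Add2,r4:8,r5:4
cycle 7: stall // r0:Add1,r1:Mul1,r2:4,r3:Add2,r4:8,r5:4
cycle 8: CDB Mul1=32; stall // r0:Add1,r1:32,r2:4,r3:Add2,r4:8,r5:4
cycle 9: stall // r0:Add1,r1:32,r2:4,r3:Add2,r4:8,r5:4
cycle 10: CDB Add1=40; issue SUB r4<-Add1 // r0:40,r1:32,r2:4,r3:Add2,r4:Add1,r5:4
cycle 11: stall // r0:40,r1:32,r2:4,r3:Add2,r4:Add1,r5:4
cycle 12: CDB Add2=72; issue SUB r0<-Add2 // r0:Add2,r1:32,r2:4,r3:72,r4:Add1,r5:4
cycle 13: - // r0:Add2,r1:32,r2:4,r3:72,r4:Add1,r5:4

STATUS = VALUE 72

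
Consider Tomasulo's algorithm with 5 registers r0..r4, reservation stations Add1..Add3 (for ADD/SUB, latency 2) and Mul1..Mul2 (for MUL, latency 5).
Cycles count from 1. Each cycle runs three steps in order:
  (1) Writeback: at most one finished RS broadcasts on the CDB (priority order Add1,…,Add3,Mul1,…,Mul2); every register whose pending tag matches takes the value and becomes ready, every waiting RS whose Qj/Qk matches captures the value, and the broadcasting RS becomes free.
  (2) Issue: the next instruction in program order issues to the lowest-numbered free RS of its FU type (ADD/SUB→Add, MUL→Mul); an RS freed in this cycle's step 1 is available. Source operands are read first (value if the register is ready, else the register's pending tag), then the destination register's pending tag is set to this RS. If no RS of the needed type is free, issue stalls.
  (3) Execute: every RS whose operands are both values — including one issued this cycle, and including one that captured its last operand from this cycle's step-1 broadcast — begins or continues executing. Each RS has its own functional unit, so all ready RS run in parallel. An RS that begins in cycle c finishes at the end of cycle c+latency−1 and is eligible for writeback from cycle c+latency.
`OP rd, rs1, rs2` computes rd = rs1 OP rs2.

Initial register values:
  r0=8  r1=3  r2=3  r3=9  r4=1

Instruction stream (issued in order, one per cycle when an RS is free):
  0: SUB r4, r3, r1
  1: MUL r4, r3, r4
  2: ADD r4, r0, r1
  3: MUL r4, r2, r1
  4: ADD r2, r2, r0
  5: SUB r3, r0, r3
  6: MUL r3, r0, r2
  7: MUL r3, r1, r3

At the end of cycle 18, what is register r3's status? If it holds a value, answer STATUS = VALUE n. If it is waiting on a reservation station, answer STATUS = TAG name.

STATUS = TAG Mul2

cycle 1: issue SUB r4<-Add1 // r0:8,r1:3,r2:3,r3:9,r4:Add1
cycle 2: issue MUL r4<-Mul1 // r0:8,r1:3,r2:3,r3:9,r4:Mul1
cycle 3: CDB Add1=6; issue ADD r4<-Add1 // r0:8,r1:3,r2:3,r3:9,r4:Add1
cycle 4: issue MUL r4<-Mul2 // r0:8,r1:3,r2:3,r3:9,r4:Mul2
cycle 5: CDB Add1=11; issue ADD r2<-Add1 // r0:8,r1:3,r2:Add1,r3:9,r4:Mul2
cycle 6: issue SUB r3<-Add2 // r0:8,r1:3,r2:Add1,r3:Add2,r4:Mul2
cycle 7: CDB Add1=11; stall // r0:8,r1:3,r2:11,r3:Add2,r4:Mul2
cycle 8: CDB Add2=-1; stall // r0:8,r1:3,r2:11,r3:-1,r4:Mul2
cycle 9: CDB Mul1=54; issue MUL r3<-Mul1 // r0:8,r1:3,r2:11,r3:Mul1,r4:Mul2
cycle 10: CDB Mul2=9; issue MUL r3<-Mul2 // r0:8,r1:3,r2:11,r3:Mul2,r4:9
cycle 11: - // r0:8,r1:3,r2:11,r3:Mul2,r4:9
cycle 12: - // r0:8,r1:3,r2:11,r3:Mul2,r4:9
cycle 13: - // r0:8,r1:3,r2:11,r3:Mul2,r4:9
cycle 14: CDB Mul1=88 // r0:8,r1:3,r2:11,r3:Mul2,r4:9
cycle 15: - // r0:8,r1:3,r2:11,r3:Mul2,r4:9
cycle 16: - // r0:8,r1:3,r2:11,r3:Mul2,r4:9
cycle 17: - // r0:8,r1:3,r2:11,r3:Mul2,r4:9
cycle 18: - // r0:8,r1:3,r2:11,r3:Mul2,r4:9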